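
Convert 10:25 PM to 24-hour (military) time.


Input: 10:25 PM
PM: 10 + 12 = 22

22:25


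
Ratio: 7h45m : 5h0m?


Duration 1: 465 minutes
Duration 2: 300 minutes
Ratio = 465:300
GCD = 15
Simplified = 31:20
As a decimal: 31/20 = 1.55

31:20 (1.55)


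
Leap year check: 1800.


No

Rules: divisible by 4 AND (not by 100 OR by 400)
1800 ÷ 4 = 450 exactly → divisible by 4
1800 ÷ 100 = 18 exactly → divisible by 100
1800 ÷ 400 = 4 remainder 200 → not divisible by 400
Divisible by 100 but not by 400 → not a leap year


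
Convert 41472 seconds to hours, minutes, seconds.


11h 31m 12s

Hours: 41472 ÷ 3600 = 11 remainder 1872
Minutes: 1872 ÷ 60 = 31 remainder 12
Seconds: 12


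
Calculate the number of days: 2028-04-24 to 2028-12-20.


240 days

From April 24, 2028 to December 20, 2028
Rest of April 2028: 30 - 24 = 6
Full months: May 31, June 30, July 31, August 31, September 30, October 31, November 30
Days into December 2028: 20
Total = 6 + 31 + 30 + 31 + 31 + 30 + 31 + 30 + 20 = 240 days


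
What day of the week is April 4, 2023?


Tuesday

Zeller's congruence:
q=4, m=4, k=23, j=20
h = (4 + ⌊13×5/5⌋ + 23 + ⌊23/4⌋ + ⌊20/4⌋ - 2×20) mod 7
= (4 + 13 + 23 + 5 + 5 - 40) mod 7
= 10 mod 7 = 3
h=3 → Tuesday


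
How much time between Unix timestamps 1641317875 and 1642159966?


842091 seconds (233.9 hours / 9.75 days)

Difference = 1642159966 - 1641317875 = 842091 seconds
In hours: 842091 / 3600 ≈ 233.9
In days: 842091 / 86400 ≈ 9.75


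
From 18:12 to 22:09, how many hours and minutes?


3h 57m

End time in minutes: 22×60 + 9 = 1329
Start time in minutes: 18×60 + 12 = 1092
Difference = 1329 - 1092 = 237 minutes
= 3 hours 57 minutes


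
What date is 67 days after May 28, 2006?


August 3, 2006

Start: May 28, 2006
Add 67 days
May 28 → June 1: 31 - 28 + 1 = 4 days (67 - 4 = 63 left)
June 1 → July 1: 30 - 1 + 1 = 30 days (63 - 30 = 33 left)
July 1 → August 1: 31 - 1 + 1 = 31 days (33 - 31 = 2 left)
August 1 + 2 = August 3, 2006


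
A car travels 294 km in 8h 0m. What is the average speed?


Distance: 294 km
Time: 8 hours
Speed = 294 / 8 ≈ 36.8 km/h

36.8 km/h


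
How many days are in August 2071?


31 days

Month: August (month 8)
August has 31 days


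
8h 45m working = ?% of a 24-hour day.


Time: 525 minutes
Day: 1440 minutes
Percentage = (525/1440) × 100 ≈ 36.5%

36.5%


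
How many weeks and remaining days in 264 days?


Weeks: 264 ÷ 7 = 37 remainder 5

37 weeks 5 days


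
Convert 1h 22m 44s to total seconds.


4964 seconds

Hours: 1 × 3600 = 3600
Minutes: 22 × 60 = 1320
Seconds: 44
Total = 3600 + 1320 + 44 = 4964


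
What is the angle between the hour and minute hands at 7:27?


Hour hand = 7×30 + 27×0.5 = 223.5°
Minute hand = 27×6 = 162°
Difference = |223.5 - 162| = 61.5°

61.5°


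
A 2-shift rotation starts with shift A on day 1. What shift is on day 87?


Shifts: A, B
Start: A (index 0)
Day 87: (0 + 87 - 1) mod 2
= 86 mod 2
= 0
Index 0 → shift A

Shift A


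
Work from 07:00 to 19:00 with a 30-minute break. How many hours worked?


11h 30m (690 minutes)

Total time = (19×60+0) - (7×60+0)
= 1140 - 420 = 720 min
Minus break: 720 - 30 = 690 min
= 11h 30m


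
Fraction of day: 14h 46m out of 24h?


0.6153 (61.53%)

Total minutes: 14×60 + 46 = 886
Day = 24×60 = 1440 minutes
Fraction = 886/1440 ≈ 0.6153
As a percentage: 886/1440 × 100 ≈ 61.53%


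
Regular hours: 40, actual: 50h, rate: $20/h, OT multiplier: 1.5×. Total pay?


Regular: 40h × $20 = $800.00
Overtime: 50 - 40 = 10h
OT pay: 10h × $20 × 1.5 = $300.00
Total = $800.00 + $300.00 = $1100.00

$1100.00


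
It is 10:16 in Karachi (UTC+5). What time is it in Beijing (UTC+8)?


Time difference = UTC+8 - UTC+5 = +3 hours
New hour = (10 + 3) mod 24
= 13 mod 24 = 13
Minutes unchanged → 13:16

13:16


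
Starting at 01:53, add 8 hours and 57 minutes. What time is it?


Start: 113 minutes from midnight
Add: 537 minutes
Total: 650 minutes
Hours: 650 ÷ 60 = 10 remainder 50

10:50


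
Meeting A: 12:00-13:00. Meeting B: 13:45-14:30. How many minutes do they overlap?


Meeting A: 720-780 (in minutes from midnight)
Meeting B: 825-870
Overlap start = max(720, 825) = 825
Overlap end = min(780, 870) = 780
Overlap = max(0, 780 - 825) = 0 min

0 minutes


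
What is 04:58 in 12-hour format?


Hour: 4
4 < 12 → AM

4:58 AM


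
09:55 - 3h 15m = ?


06:40

Start: 595 minutes from midnight
Subtract: 195 minutes
Remaining: 595 - 195 = 400
Hours: 6, Minutes: 40


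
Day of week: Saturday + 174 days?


Start: Saturday (index 5)
(5 + 174) mod 7
= 179 mod 7
= 4
Index 4 → Friday

Friday


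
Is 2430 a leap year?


No

Rules: divisible by 4 AND (not by 100 OR by 400)
2430 ÷ 4 = 607 remainder 2 → not divisible by 4
Not divisible by 4 → not a leap year


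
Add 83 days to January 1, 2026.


Start: January 1, 2026
Add 83 days
January 1 → February 1: 31 - 1 + 1 = 31 days (83 - 31 = 52 left)
February 1 → March 1: 28 - 1 + 1 = 28 days (52 - 28 = 24 left)
March 1 + 24 = March 25, 2026

March 25, 2026


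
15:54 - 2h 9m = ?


13:45

Start: 954 minutes from midnight
Subtract: 129 minutes
Remaining: 954 - 129 = 825
Hours: 13, Minutes: 45


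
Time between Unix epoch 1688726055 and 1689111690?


Difference = 1689111690 - 1688726055 = 385635 seconds
In hours: 385635 / 3600 ≈ 107.1
In days: 385635 / 86400 ≈ 4.46

385635 seconds (107.1 hours / 4.46 days)


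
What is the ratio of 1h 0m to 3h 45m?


4:15 (0.27)

Duration 1: 60 minutes
Duration 2: 225 minutes
Ratio = 60:225
GCD = 15
Simplified = 4:15
As a decimal: 4/15 ≈ 0.27


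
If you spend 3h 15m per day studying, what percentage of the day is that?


13.5%

Time: 195 minutes
Day: 1440 minutes
Percentage = (195/1440) × 100 ≈ 13.5%


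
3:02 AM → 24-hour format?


03:02

Input: 3:02 AM
AM hour stays: 3


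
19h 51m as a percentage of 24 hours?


0.8271 (82.71%)

Total minutes: 19×60 + 51 = 1191
Day = 24×60 = 1440 minutes
Fraction = 1191/1440 ≈ 0.8271
As a percentage: 1191/1440 × 100 ≈ 82.71%


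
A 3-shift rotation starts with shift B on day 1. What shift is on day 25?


Shifts: A, B, C
Start: B (index 1)
Day 25: (1 + 25 - 1) mod 3
= 25 mod 3
= 1
Index 1 → shift B

Shift B


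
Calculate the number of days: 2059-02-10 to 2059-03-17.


35 days

From February 10, 2059 to March 17, 2059
Rest of February 2059: 28 - 10 = 18
Days into March 2059: 17
Total = 18 + 17 = 35 days


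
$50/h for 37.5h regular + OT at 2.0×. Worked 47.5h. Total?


Regular: 37.5h × $50 = $1875.00
Overtime: 47.5 - 37.5 = 10.0h
OT pay: 10.0h × $50 × 2.0 = $1000.00
Total = $1875.00 + $1000.00 = $2875.00

$2875.00


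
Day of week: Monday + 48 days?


Start: Monday (index 0)
(0 + 48) mod 7
= 48 mod 7
= 6
Index 6 → Sunday

Sunday


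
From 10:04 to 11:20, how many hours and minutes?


1h 16m

End time in minutes: 11×60 + 20 = 680
Start time in minutes: 10×60 + 4 = 604
Difference = 680 - 604 = 76 minutes
= 1 hours 16 minutes


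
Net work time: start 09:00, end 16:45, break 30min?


Total time = (16×60+45) - (9×60+0)
= 1005 - 540 = 465 min
Minus break: 465 - 30 = 435 min
= 7h 15m

7h 15m (435 minutes)


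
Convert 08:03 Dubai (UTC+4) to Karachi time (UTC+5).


Time difference = UTC+5 - UTC+4 = +1 hours
New hour = (8 + 1) mod 24
= 9 mod 24 = 9
Minutes unchanged → 09:03

09:03


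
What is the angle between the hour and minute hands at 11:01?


Hour hand = 11×30 + 1×0.5 = 330.5°
Minute hand = 1×6 = 6°
Difference = |330.5 - 6| = 324.5°
Since > 180°: 360 - 324.5 = 35.5°

35.5°


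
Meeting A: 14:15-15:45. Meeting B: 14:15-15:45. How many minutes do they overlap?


90 minutes

Meeting A: 855-945 (in minutes from midnight)
Meeting B: 855-945
Overlap start = max(855, 855) = 855
Overlap end = min(945, 945) = 945
Overlap = max(0, 945 - 855) = 90 min


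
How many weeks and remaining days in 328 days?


46 weeks 6 days

Weeks: 328 ÷ 7 = 46 remainder 6


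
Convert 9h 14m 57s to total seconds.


33297 seconds

Hours: 9 × 3600 = 32400
Minutes: 14 × 60 = 840
Seconds: 57
Total = 32400 + 840 + 57 = 33297


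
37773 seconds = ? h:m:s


Hours: 37773 ÷ 3600 = 10 remainder 1773
Minutes: 1773 ÷ 60 = 29 remainder 33
Seconds: 33

10h 29m 33s


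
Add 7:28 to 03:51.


Start: 231 minutes from midnight
Add: 448 minutes
Total: 679 minutes
Hours: 679 ÷ 60 = 11 remainder 19

11:19


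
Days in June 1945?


30 days

Month: June (month 6)
June has 30 days


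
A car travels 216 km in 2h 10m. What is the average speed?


Distance: 216 km
Time: 2h 10m = 130 min = 130/60 = 13/6 hours
Speed = 216 ÷ (13/6) = 216 × 6 / 13 = 1296/13 ≈ 99.7 km/h

99.7 km/h


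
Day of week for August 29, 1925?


Saturday

Zeller's congruence:
q=29, m=8, k=25, j=19
h = (29 + ⌊13×9/5⌋ + 25 + ⌊25/4⌋ + ⌊19/4⌋ - 2×19) mod 7
= (29 + 23 + 25 + 6 + 4 - 38) mod 7
= 49 mod 7 = 0
h=0 → Saturday


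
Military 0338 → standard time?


3:38 AM

Hour: 3
3 < 12 → AM


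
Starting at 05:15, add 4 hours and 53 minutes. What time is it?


10:08

Start: 315 minutes from midnight
Add: 293 minutes
Total: 608 minutes
Hours: 608 ÷ 60 = 10 remainder 8


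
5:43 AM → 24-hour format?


Input: 5:43 AM
AM hour stays: 5

05:43


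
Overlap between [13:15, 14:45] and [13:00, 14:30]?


75 minutes

Meeting A: 795-885 (in minutes from midnight)
Meeting B: 780-870
Overlap start = max(795, 780) = 795
Overlap end = min(885, 870) = 870
Overlap = max(0, 870 - 795) = 75 min


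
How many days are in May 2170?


Month: May (month 5)
May has 31 days

31 days


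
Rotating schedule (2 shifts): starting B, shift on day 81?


Shift B

Shifts: A, B
Start: B (index 1)
Day 81: (1 + 81 - 1) mod 2
= 81 mod 2
= 1
Index 1 → shift B


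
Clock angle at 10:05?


87.5°

Hour hand = 10×30 + 5×0.5 = 302.5°
Minute hand = 5×6 = 30°
Difference = |302.5 - 30| = 272.5°
Since > 180°: 360 - 272.5 = 87.5°


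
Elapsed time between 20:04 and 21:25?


End time in minutes: 21×60 + 25 = 1285
Start time in minutes: 20×60 + 4 = 1204
Difference = 1285 - 1204 = 81 minutes
= 1 hours 21 minutes

1h 21m


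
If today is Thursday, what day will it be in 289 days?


Start: Thursday (index 3)
(3 + 289) mod 7
= 292 mod 7
= 5
Index 5 → Saturday

Saturday


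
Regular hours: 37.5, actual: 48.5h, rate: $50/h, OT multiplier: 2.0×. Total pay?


Regular: 37.5h × $50 = $1875.00
Overtime: 48.5 - 37.5 = 11.0h
OT pay: 11.0h × $50 × 2.0 = $1100.00
Total = $1875.00 + $1100.00 = $2975.00

$2975.00


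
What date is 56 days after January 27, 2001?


Start: January 27, 2001
Add 56 days
January 27 → February 1: 31 - 27 + 1 = 5 days (56 - 5 = 51 left)
February 1 → March 1: 28 - 1 + 1 = 28 days (51 - 28 = 23 left)
March 1 + 23 = March 24, 2001

March 24, 2001


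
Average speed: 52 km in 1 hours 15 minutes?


Distance: 52 km
Time: 1h 15m = 75 min = 75/60 = 5/4 hours
Speed = 52 ÷ (5/4) = 52 × 4 / 5 = 208/5 = 41.6 km/h

41.6 km/h


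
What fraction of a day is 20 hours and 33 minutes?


0.8563 (85.63%)

Total minutes: 20×60 + 33 = 1233
Day = 24×60 = 1440 minutes
Fraction = 1233/1440 ≈ 0.8563
As a percentage: 1233/1440 × 100 ≈ 85.63%


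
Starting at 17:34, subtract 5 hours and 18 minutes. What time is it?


Start: 1054 minutes from midnight
Subtract: 318 minutes
Remaining: 1054 - 318 = 736
Hours: 12, Minutes: 16

12:16


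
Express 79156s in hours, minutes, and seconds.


21h 59m 16s

Hours: 79156 ÷ 3600 = 21 remainder 3556
Minutes: 3556 ÷ 60 = 59 remainder 16
Seconds: 16


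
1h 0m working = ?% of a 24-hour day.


4.2%

Time: 60 minutes
Day: 1440 minutes
Percentage = (60/1440) × 100 ≈ 4.2%


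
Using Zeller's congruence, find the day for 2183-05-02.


Zeller's congruence:
q=2, m=5, k=83, j=21
h = (2 + ⌊13×6/5⌋ + 83 + ⌊83/4⌋ + ⌊21/4⌋ - 2×21) mod 7
= (2 + 15 + 83 + 20 + 5 - 42) mod 7
= 83 mod 7 = 6
h=6 → Friday

Friday


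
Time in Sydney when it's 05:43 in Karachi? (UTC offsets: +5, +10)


Time difference = UTC+10 - UTC+5 = +5 hours
New hour = (5 + 5) mod 24
= 10 mod 24 = 10
Minutes unchanged → 10:43

10:43


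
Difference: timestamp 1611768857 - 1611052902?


Difference = 1611768857 - 1611052902 = 715955 seconds
In hours: 715955 / 3600 ≈ 198.9
In days: 715955 / 86400 ≈ 8.29

715955 seconds (198.9 hours / 8.29 days)


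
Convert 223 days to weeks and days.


Weeks: 223 ÷ 7 = 31 remainder 6

31 weeks 6 days


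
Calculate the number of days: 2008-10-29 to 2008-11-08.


10 days

From October 29, 2008 to November 8, 2008
Rest of October 2008: 31 - 29 = 2
Days into November 2008: 8
Total = 2 + 8 = 10 days


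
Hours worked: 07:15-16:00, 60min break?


Total time = (16×60+0) - (7×60+15)
= 960 - 435 = 525 min
Minus break: 525 - 60 = 465 min
= 7h 45m

7h 45m (465 minutes)


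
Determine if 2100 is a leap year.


Rules: divisible by 4 AND (not by 100 OR by 400)
2100 ÷ 4 = 525 exactly → divisible by 4
2100 ÷ 100 = 21 exactly → divisible by 100
2100 ÷ 400 = 5 remainder 100 → not divisible by 400
Divisible by 100 but not by 400 → not a leap year

No


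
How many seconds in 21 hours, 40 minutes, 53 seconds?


78053 seconds

Hours: 21 × 3600 = 75600
Minutes: 40 × 60 = 2400
Seconds: 53
Total = 75600 + 2400 + 53 = 78053


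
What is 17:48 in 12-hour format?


5:48 PM

Hour: 17
17 - 12 = 5 → PM


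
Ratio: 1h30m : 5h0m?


Duration 1: 90 minutes
Duration 2: 300 minutes
Ratio = 90:300
GCD = 30
Simplified = 3:10
As a decimal: 3/10 = 0.30

3:10 (0.30)


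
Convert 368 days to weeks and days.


52 weeks 4 days

Weeks: 368 ÷ 7 = 52 remainder 4


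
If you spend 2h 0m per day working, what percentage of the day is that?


8.3%

Time: 120 minutes
Day: 1440 minutes
Percentage = (120/1440) × 100 ≈ 8.3%


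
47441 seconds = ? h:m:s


13h 10m 41s

Hours: 47441 ÷ 3600 = 13 remainder 641
Minutes: 641 ÷ 60 = 10 remainder 41
Seconds: 41


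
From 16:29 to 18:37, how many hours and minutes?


End time in minutes: 18×60 + 37 = 1117
Start time in minutes: 16×60 + 29 = 989
Difference = 1117 - 989 = 128 minutes
= 2 hours 8 minutes

2h 8m


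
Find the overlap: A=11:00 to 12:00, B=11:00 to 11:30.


Meeting A: 660-720 (in minutes from midnight)
Meeting B: 660-690
Overlap start = max(660, 660) = 660
Overlap end = min(720, 690) = 690
Overlap = max(0, 690 - 660) = 30 min

30 minutes


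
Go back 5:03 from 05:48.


Start: 348 minutes from midnight
Subtract: 303 minutes
Remaining: 348 - 303 = 45
Hours: 0, Minutes: 45

00:45


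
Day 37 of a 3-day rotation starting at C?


Shifts: A, B, C
Start: C (index 2)
Day 37: (2 + 37 - 1) mod 3
= 38 mod 3
= 2
Index 2 → shift C

Shift C


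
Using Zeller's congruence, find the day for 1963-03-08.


Friday

Zeller's congruence:
q=8, m=3, k=63, j=19
h = (8 + ⌊13×4/5⌋ + 63 + ⌊63/4⌋ + ⌊19/4⌋ - 2×19) mod 7
= (8 + 10 + 63 + 15 + 4 - 38) mod 7
= 62 mod 7 = 6
h=6 → Friday


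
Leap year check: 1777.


Rules: divisible by 4 AND (not by 100 OR by 400)
1777 ÷ 4 = 444 remainder 1 → not divisible by 4
Not divisible by 4 → not a leap year

No


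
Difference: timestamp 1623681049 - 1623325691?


355358 seconds (98.7 hours / 4.11 days)

Difference = 1623681049 - 1623325691 = 355358 seconds
In hours: 355358 / 3600 ≈ 98.7
In days: 355358 / 86400 ≈ 4.11


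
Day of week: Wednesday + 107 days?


Start: Wednesday (index 2)
(2 + 107) mod 7
= 109 mod 7
= 4
Index 4 → Friday

Friday


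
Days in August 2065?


31 days

Month: August (month 8)
August has 31 days


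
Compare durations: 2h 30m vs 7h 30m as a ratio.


Duration 1: 150 minutes
Duration 2: 450 minutes
Ratio = 150:450
GCD = 150
Simplified = 1:3
As a decimal: 1/3 ≈ 0.33

1:3 (0.33)


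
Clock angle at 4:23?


Hour hand = 4×30 + 23×0.5 = 131.5°
Minute hand = 23×6 = 138°
Difference = |131.5 - 138| = 6.5°

6.5°


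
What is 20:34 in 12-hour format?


Hour: 20
20 - 12 = 8 → PM

8:34 PM


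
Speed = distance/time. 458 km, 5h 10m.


Distance: 458 km
Time: 5h 10m = 310 min = 310/60 = 31/6 hours
Speed = 458 ÷ (31/6) = 458 × 6 / 31 = 2748/31 ≈ 88.6 km/h

88.6 km/h


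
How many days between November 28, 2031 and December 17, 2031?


From November 28, 2031 to December 17, 2031
Rest of November 2031: 30 - 28 = 2
Days into December 2031: 17
Total = 2 + 17 = 19 days

19 days


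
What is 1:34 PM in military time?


Input: 1:34 PM
PM: 1 + 12 = 13

13:34


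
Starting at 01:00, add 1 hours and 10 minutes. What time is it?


02:10

Start: 60 minutes from midnight
Add: 70 minutes
Total: 130 minutes
Hours: 130 ÷ 60 = 2 remainder 10


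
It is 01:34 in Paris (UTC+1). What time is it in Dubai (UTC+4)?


04:34

Time difference = UTC+4 - UTC+1 = +3 hours
New hour = (1 + 3) mod 24
= 4 mod 24 = 4
Minutes unchanged → 04:34


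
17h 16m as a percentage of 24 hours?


0.7194 (71.94%)

Total minutes: 17×60 + 16 = 1036
Day = 24×60 = 1440 minutes
Fraction = 1036/1440 ≈ 0.7194
As a percentage: 1036/1440 × 100 ≈ 71.94%


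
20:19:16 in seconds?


73156 seconds

Hours: 20 × 3600 = 72000
Minutes: 19 × 60 = 1140
Seconds: 16
Total = 72000 + 1140 + 16 = 73156


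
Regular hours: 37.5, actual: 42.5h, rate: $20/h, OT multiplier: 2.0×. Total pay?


Regular: 37.5h × $20 = $750.00
Overtime: 42.5 - 37.5 = 5.0h
OT pay: 5.0h × $20 × 2.0 = $200.00
Total = $750.00 + $200.00 = $950.00

$950.00


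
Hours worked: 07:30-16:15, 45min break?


8h 0m (480 minutes)

Total time = (16×60+15) - (7×60+30)
= 975 - 450 = 525 min
Minus break: 525 - 45 = 480 min
= 8h 0m


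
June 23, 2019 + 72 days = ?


Start: June 23, 2019
Add 72 days
June 23 → July 1: 30 - 23 + 1 = 8 days (72 - 8 = 64 left)
July 1 → August 1: 31 - 1 + 1 = 31 days (64 - 31 = 33 left)
August 1 → September 1: 31 - 1 + 1 = 31 days (33 - 31 = 2 left)
September 1 + 2 = September 3, 2019

September 3, 2019


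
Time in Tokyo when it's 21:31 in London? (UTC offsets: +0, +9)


06:31 (next day)

Time difference = UTC+9 - UTC+0 = +9 hours
New hour = (21 + 9) mod 24
= 30 mod 24 = 6
Minutes unchanged → 06:31; 30 ≥ 24 → next day


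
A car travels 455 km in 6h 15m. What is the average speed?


72.8 km/h

Distance: 455 km
Time: 6h 15m = 375 min = 375/60 = 25/4 hours
Speed = 455 ÷ (25/4) = 455 × 4 / 25 = 1820/25 = 72.8 km/h


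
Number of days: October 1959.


Month: October (month 10)
October has 31 days

31 days


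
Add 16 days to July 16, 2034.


Start: July 16, 2034
Add 16 days
July 16 → August 1: 31 - 16 + 1 = 16 days (16 - 16 = 0 left)
Land exactly on August 1, 2034

August 1, 2034


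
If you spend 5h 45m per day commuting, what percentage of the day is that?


24.0%

Time: 345 minutes
Day: 1440 minutes
Percentage = (345/1440) × 100 ≈ 24.0%


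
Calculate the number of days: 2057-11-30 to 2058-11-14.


From November 30, 2057 to November 14, 2058
Rest of November 2057: 30 - 30 = 0
Full months: December 31, January 31, February 2058 28, March 31, April 30, May 31, June 30, July 31, August 31, September 30, October 31
Days into November 2058: 14
Total = 0 + 31 + 31 + 28 + 31 + 30 + 31 + 30 + 31 + 31 + 30 + 31 + 14 = 349 days

349 days


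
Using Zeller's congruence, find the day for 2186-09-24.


Sunday

Zeller's congruence:
q=24, m=9, k=86, j=21
h = (24 + ⌊13×10/5⌋ + 86 + ⌊86/4⌋ + ⌊21/4⌋ - 2×21) mod 7
= (24 + 26 + 86 + 21 + 5 - 42) mod 7
= 120 mod 7 = 1
h=1 → Sunday


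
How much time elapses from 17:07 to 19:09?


End time in minutes: 19×60 + 9 = 1149
Start time in minutes: 17×60 + 7 = 1027
Difference = 1149 - 1027 = 122 minutes
= 2 hours 2 minutes

2h 2m


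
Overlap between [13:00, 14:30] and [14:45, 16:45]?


Meeting A: 780-870 (in minutes from midnight)
Meeting B: 885-1005
Overlap start = max(780, 885) = 885
Overlap end = min(870, 1005) = 870
Overlap = max(0, 870 - 885) = 0 min

0 minutes


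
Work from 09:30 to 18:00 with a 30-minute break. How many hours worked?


8h 0m (480 minutes)

Total time = (18×60+0) - (9×60+30)
= 1080 - 570 = 510 min
Minus break: 510 - 30 = 480 min
= 8h 0m


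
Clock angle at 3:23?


Hour hand = 3×30 + 23×0.5 = 101.5°
Minute hand = 23×6 = 138°
Difference = |101.5 - 138| = 36.5°

36.5°


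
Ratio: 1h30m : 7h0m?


Duration 1: 90 minutes
Duration 2: 420 minutes
Ratio = 90:420
GCD = 30
Simplified = 3:14
As a decimal: 3/14 ≈ 0.21

3:14 (0.21)


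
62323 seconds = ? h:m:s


Hours: 62323 ÷ 3600 = 17 remainder 1123
Minutes: 1123 ÷ 60 = 18 remainder 43
Seconds: 43

17h 18m 43s


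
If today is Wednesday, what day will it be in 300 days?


Tuesday

Start: Wednesday (index 2)
(2 + 300) mod 7
= 302 mod 7
= 1
Index 1 → Tuesday


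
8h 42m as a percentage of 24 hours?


Total minutes: 8×60 + 42 = 522
Day = 24×60 = 1440 minutes
Fraction = 522/1440 = 0.3625
As a percentage: 522/1440 × 100 = 36.25%

0.3625 (36.25%)


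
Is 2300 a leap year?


No

Rules: divisible by 4 AND (not by 100 OR by 400)
2300 ÷ 4 = 575 exactly → divisible by 4
2300 ÷ 100 = 23 exactly → divisible by 100
2300 ÷ 400 = 5 remainder 300 → not divisible by 400
Divisible by 100 but not by 400 → not a leap year


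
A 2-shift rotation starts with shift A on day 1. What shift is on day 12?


Shifts: A, B
Start: A (index 0)
Day 12: (0 + 12 - 1) mod 2
= 11 mod 2
= 1
Index 1 → shift B

Shift B


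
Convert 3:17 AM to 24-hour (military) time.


03:17

Input: 3:17 AM
AM hour stays: 3


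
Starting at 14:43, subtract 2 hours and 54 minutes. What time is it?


11:49

Start: 883 minutes from midnight
Subtract: 174 minutes
Remaining: 883 - 174 = 709
Hours: 11, Minutes: 49


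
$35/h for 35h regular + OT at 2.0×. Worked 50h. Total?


$2275.00

Regular: 35h × $35 = $1225.00
Overtime: 50 - 35 = 15h
OT pay: 15h × $35 × 2.0 = $1050.00
Total = $1225.00 + $1050.00 = $2275.00


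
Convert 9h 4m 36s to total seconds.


32676 seconds

Hours: 9 × 3600 = 32400
Minutes: 4 × 60 = 240
Seconds: 36
Total = 32400 + 240 + 36 = 32676


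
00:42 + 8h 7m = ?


Start: 42 minutes from midnight
Add: 487 minutes
Total: 529 minutes
Hours: 529 ÷ 60 = 8 remainder 49

08:49


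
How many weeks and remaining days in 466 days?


Weeks: 466 ÷ 7 = 66 remainder 4

66 weeks 4 days


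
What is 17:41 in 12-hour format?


5:41 PM

Hour: 17
17 - 12 = 5 → PM


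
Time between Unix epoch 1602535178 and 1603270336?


Difference = 1603270336 - 1602535178 = 735158 seconds
In hours: 735158 / 3600 ≈ 204.2
In days: 735158 / 86400 ≈ 8.51

735158 seconds (204.2 hours / 8.51 days)


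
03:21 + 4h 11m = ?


07:32

Start: 201 minutes from midnight
Add: 251 minutes
Total: 452 minutes
Hours: 452 ÷ 60 = 7 remainder 32


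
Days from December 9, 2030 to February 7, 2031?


From December 9, 2030 to February 7, 2031
Rest of December 2030: 31 - 9 = 22
Full months: January 31
Days into February 2031: 7
Total = 22 + 31 + 7 = 60 days

60 days


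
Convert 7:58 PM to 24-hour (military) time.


19:58

Input: 7:58 PM
PM: 7 + 12 = 19


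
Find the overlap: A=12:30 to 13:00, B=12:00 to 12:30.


Meeting A: 750-780 (in minutes from midnight)
Meeting B: 720-750
Overlap start = max(750, 720) = 750
Overlap end = min(780, 750) = 750
Overlap = max(0, 750 - 750) = 0 min

0 minutes


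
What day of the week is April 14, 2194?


Monday

Zeller's congruence:
q=14, m=4, k=94, j=21
h = (14 + ⌊13×5/5⌋ + 94 + ⌊94/4⌋ + ⌊21/4⌋ - 2×21) mod 7
= (14 + 13 + 94 + 23 + 5 - 42) mod 7
= 107 mod 7 = 2
h=2 → Monday


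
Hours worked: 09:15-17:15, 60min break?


7h 0m (420 minutes)

Total time = (17×60+15) - (9×60+15)
= 1035 - 555 = 480 min
Minus break: 480 - 60 = 420 min
= 7h 0m


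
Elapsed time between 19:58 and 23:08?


End time in minutes: 23×60 + 8 = 1388
Start time in minutes: 19×60 + 58 = 1198
Difference = 1388 - 1198 = 190 minutes
= 3 hours 10 minutes

3h 10m


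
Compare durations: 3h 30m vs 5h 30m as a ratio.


7:11 (0.64)

Duration 1: 210 minutes
Duration 2: 330 minutes
Ratio = 210:330
GCD = 30
Simplified = 7:11
As a decimal: 7/11 ≈ 0.64


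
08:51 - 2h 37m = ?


06:14

Start: 531 minutes from midnight
Subtract: 157 minutes
Remaining: 531 - 157 = 374
Hours: 6, Minutes: 14


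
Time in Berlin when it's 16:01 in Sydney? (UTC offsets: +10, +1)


Time difference = UTC+1 - UTC+10 = -9 hours
New hour = (16 -9) mod 24
= 7 mod 24 = 7
Minutes unchanged → 07:01

07:01


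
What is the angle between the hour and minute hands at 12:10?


Hour hand (12 ≡ 0 on the dial): 0×30 + 10×0.5 = 5.0°
Minute hand = 10×6 = 60°
Difference = |5.0 - 60| = 55.0°

55.0°


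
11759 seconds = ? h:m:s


Hours: 11759 ÷ 3600 = 3 remainder 959
Minutes: 959 ÷ 60 = 15 remainder 59
Seconds: 59

3h 15m 59s


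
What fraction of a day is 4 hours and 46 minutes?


Total minutes: 4×60 + 46 = 286
Day = 24×60 = 1440 minutes
Fraction = 286/1440 ≈ 0.1986
As a percentage: 286/1440 × 100 ≈ 19.86%

0.1986 (19.86%)


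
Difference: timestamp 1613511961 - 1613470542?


Difference = 1613511961 - 1613470542 = 41419 seconds
In hours: 41419 / 3600 ≈ 11.5
In days: 41419 / 86400 ≈ 0.48

41419 seconds (11.5 hours / 0.48 days)


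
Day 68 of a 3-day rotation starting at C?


Shifts: A, B, C
Start: C (index 2)
Day 68: (2 + 68 - 1) mod 3
= 69 mod 3
= 0
Index 0 → shift A

Shift A


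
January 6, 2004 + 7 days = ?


Start: January 6, 2004
Add 7 days
January 6 + 7 = January 13, 2004

January 13, 2004


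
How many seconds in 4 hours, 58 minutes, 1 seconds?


Hours: 4 × 3600 = 14400
Minutes: 58 × 60 = 3480
Seconds: 1
Total = 14400 + 3480 + 1 = 17881

17881 seconds


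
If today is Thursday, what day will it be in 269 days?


Start: Thursday (index 3)
(3 + 269) mod 7
= 272 mod 7
= 6
Index 6 → Sunday

Sunday


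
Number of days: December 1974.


31 days

Month: December (month 12)
December has 31 days


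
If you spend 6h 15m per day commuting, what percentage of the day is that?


Time: 375 minutes
Day: 1440 minutes
Percentage = (375/1440) × 100 ≈ 26.0%

26.0%


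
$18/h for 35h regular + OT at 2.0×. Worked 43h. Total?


$918.00

Regular: 35h × $18 = $630.00
Overtime: 43 - 35 = 8h
OT pay: 8h × $18 × 2.0 = $288.00
Total = $630.00 + $288.00 = $918.00


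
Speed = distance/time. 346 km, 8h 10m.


42.4 km/h

Distance: 346 km
Time: 8h 10m = 490 min = 490/60 = 49/6 hours
Speed = 346 ÷ (49/6) = 346 × 6 / 49 = 2076/49 ≈ 42.4 km/h


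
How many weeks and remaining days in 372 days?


Weeks: 372 ÷ 7 = 53 remainder 1

53 weeks 1 days


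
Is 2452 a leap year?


Rules: divisible by 4 AND (not by 100 OR by 400)
2452 ÷ 4 = 613 exactly → divisible by 4
2452 ÷ 100 = 24 remainder 52 → not divisible by 100
Divisible by 4 but not by 100 → leap year

Yes


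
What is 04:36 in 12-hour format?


Hour: 4
4 < 12 → AM

4:36 AM


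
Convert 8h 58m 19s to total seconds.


Hours: 8 × 3600 = 28800
Minutes: 58 × 60 = 3480
Seconds: 19
Total = 28800 + 3480 + 19 = 32299

32299 seconds


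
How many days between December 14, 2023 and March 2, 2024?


From December 14, 2023 to March 2, 2024
Rest of December 2023: 31 - 14 = 17
Full months: January 31, February 2024 29
Days into March 2024: 2
Total = 17 + 31 + 29 + 2 = 79 days

79 days


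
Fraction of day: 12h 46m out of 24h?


0.5319 (53.19%)

Total minutes: 12×60 + 46 = 766
Day = 24×60 = 1440 minutes
Fraction = 766/1440 ≈ 0.5319
As a percentage: 766/1440 × 100 ≈ 53.19%


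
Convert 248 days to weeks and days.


35 weeks 3 days

Weeks: 248 ÷ 7 = 35 remainder 3


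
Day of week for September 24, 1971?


Zeller's congruence:
q=24, m=9, k=71, j=19
h = (24 + ⌊13×10/5⌋ + 71 + ⌊71/4⌋ + ⌊19/4⌋ - 2×19) mod 7
= (24 + 26 + 71 + 17 + 4 - 38) mod 7
= 104 mod 7 = 6
h=6 → Friday

Friday


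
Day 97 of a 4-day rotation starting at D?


Shift D

Shifts: A, B, C, D
Start: D (index 3)
Day 97: (3 + 97 - 1) mod 4
= 99 mod 4
= 3
Index 3 → shift D


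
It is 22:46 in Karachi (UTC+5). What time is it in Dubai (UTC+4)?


Time difference = UTC+4 - UTC+5 = -1 hours
New hour = (22 -1) mod 24
= 21 mod 24 = 21
Minutes unchanged → 21:46

21:46


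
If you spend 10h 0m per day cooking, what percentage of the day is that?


Time: 600 minutes
Day: 1440 minutes
Percentage = (600/1440) × 100 ≈ 41.7%

41.7%


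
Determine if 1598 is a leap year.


Rules: divisible by 4 AND (not by 100 OR by 400)
1598 ÷ 4 = 399 remainder 2 → not divisible by 4
Not divisible by 4 → not a leap year

No


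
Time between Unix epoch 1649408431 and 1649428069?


19638 seconds (5.5 hours / 0.23 days)

Difference = 1649428069 - 1649408431 = 19638 seconds
In hours: 19638 / 3600 ≈ 5.5
In days: 19638 / 86400 ≈ 0.23


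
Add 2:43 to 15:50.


18:33

Start: 950 minutes from midnight
Add: 163 minutes
Total: 1113 minutes
Hours: 1113 ÷ 60 = 18 remainder 33


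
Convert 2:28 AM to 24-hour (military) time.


Input: 2:28 AM
AM hour stays: 2

02:28


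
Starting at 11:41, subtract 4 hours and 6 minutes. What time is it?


07:35

Start: 701 minutes from midnight
Subtract: 246 minutes
Remaining: 701 - 246 = 455
Hours: 7, Minutes: 35


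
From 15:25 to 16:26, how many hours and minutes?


1h 1m

End time in minutes: 16×60 + 26 = 986
Start time in minutes: 15×60 + 25 = 925
Difference = 986 - 925 = 61 minutes
= 1 hours 1 minutes


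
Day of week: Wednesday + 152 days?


Start: Wednesday (index 2)
(2 + 152) mod 7
= 154 mod 7
= 0
Index 0 → Monday

Monday


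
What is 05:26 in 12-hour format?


Hour: 5
5 < 12 → AM

5:26 AM


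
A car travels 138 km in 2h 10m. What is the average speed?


63.7 km/h

Distance: 138 km
Time: 2h 10m = 130 min = 130/60 = 13/6 hours
Speed = 138 ÷ (13/6) = 138 × 6 / 13 = 828/13 ≈ 63.7 km/h


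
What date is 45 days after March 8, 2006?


Start: March 8, 2006
Add 45 days
March 8 → April 1: 31 - 8 + 1 = 24 days (45 - 24 = 21 left)
April 1 + 21 = April 22, 2006

April 22, 2006


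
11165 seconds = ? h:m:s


3h 6m 5s

Hours: 11165 ÷ 3600 = 3 remainder 365
Minutes: 365 ÷ 60 = 6 remainder 5
Seconds: 5


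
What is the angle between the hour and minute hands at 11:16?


118.0°

Hour hand = 11×30 + 16×0.5 = 338.0°
Minute hand = 16×6 = 96°
Difference = |338.0 - 96| = 242.0°
Since > 180°: 360 - 242.0 = 118.0°


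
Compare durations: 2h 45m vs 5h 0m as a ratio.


11:20 (0.55)

Duration 1: 165 minutes
Duration 2: 300 minutes
Ratio = 165:300
GCD = 15
Simplified = 11:20
As a decimal: 11/20 = 0.55


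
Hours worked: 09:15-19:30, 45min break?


9h 30m (570 minutes)

Total time = (19×60+30) - (9×60+15)
= 1170 - 555 = 615 min
Minus break: 615 - 45 = 570 min
= 9h 30m


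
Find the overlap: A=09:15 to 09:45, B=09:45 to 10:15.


0 minutes

Meeting A: 555-585 (in minutes from midnight)
Meeting B: 585-615
Overlap start = max(555, 585) = 585
Overlap end = min(585, 615) = 585
Overlap = max(0, 585 - 585) = 0 min


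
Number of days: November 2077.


30 days

Month: November (month 11)
November has 30 days


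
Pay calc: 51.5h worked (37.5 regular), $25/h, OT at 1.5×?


Regular: 37.5h × $25 = $937.50
Overtime: 51.5 - 37.5 = 14.0h
OT pay: 14.0h × $25 × 1.5 = $525.00
Total = $937.50 + $525.00 = $1462.50

$1462.50


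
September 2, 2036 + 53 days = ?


October 25, 2036

Start: September 2, 2036
Add 53 days
September 2 → October 1: 30 - 2 + 1 = 29 days (53 - 29 = 24 left)
October 1 + 24 = October 25, 2036


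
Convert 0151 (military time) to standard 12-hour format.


Hour: 1
1 < 12 → AM

1:51 AM


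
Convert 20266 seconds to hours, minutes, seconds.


5h 37m 46s

Hours: 20266 ÷ 3600 = 5 remainder 2266
Minutes: 2266 ÷ 60 = 37 remainder 46
Seconds: 46


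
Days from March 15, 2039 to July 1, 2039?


108 days

From March 15, 2039 to July 1, 2039
Rest of March 2039: 31 - 15 = 16
Full months: April 30, May 31, June 30
Days into July 2039: 1
Total = 16 + 30 + 31 + 30 + 1 = 108 days


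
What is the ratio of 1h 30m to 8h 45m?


Duration 1: 90 minutes
Duration 2: 525 minutes
Ratio = 90:525
GCD = 15
Simplified = 6:35
As a decimal: 6/35 ≈ 0.17

6:35 (0.17)


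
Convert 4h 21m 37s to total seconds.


Hours: 4 × 3600 = 14400
Minutes: 21 × 60 = 1260
Seconds: 37
Total = 14400 + 1260 + 37 = 15697

15697 seconds


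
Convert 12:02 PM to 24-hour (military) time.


Input: 12:02 PM
12 PM → 12 (noon)

12:02


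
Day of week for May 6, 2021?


Thursday

Zeller's congruence:
q=6, m=5, k=21, j=20
h = (6 + ⌊13×6/5⌋ + 21 + ⌊21/4⌋ + ⌊20/4⌋ - 2×20) mod 7
= (6 + 15 + 21 + 5 + 5 - 40) mod 7
= 12 mod 7 = 5
h=5 → Thursday


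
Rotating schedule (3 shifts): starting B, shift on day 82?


Shifts: A, B, C
Start: B (index 1)
Day 82: (1 + 82 - 1) mod 3
= 82 mod 3
= 1
Index 1 → shift B

Shift B


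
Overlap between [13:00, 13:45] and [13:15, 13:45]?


30 minutes

Meeting A: 780-825 (in minutes from midnight)
Meeting B: 795-825
Overlap start = max(780, 795) = 795
Overlap end = min(825, 825) = 825
Overlap = max(0, 825 - 795) = 30 min


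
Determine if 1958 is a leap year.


Rules: divisible by 4 AND (not by 100 OR by 400)
1958 ÷ 4 = 489 remainder 2 → not divisible by 4
Not divisible by 4 → not a leap year

No


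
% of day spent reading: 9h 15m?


38.5%

Time: 555 minutes
Day: 1440 minutes
Percentage = (555/1440) × 100 ≈ 38.5%


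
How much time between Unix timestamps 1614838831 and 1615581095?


Difference = 1615581095 - 1614838831 = 742264 seconds
In hours: 742264 / 3600 ≈ 206.2
In days: 742264 / 86400 ≈ 8.59

742264 seconds (206.2 hours / 8.59 days)


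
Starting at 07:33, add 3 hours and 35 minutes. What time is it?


11:08

Start: 453 minutes from midnight
Add: 215 minutes
Total: 668 minutes
Hours: 668 ÷ 60 = 11 remainder 8


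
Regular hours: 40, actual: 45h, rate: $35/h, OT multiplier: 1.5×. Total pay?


$1662.50

Regular: 40h × $35 = $1400.00
Overtime: 45 - 40 = 5h
OT pay: 5h × $35 × 1.5 = $262.50
Total = $1400.00 + $262.50 = $1662.50


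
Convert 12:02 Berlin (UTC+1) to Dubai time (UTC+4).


15:02

Time difference = UTC+4 - UTC+1 = +3 hours
New hour = (12 + 3) mod 24
= 15 mod 24 = 15
Minutes unchanged → 15:02


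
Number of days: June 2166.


Month: June (month 6)
June has 30 days

30 days


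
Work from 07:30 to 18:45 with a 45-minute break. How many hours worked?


10h 30m (630 minutes)

Total time = (18×60+45) - (7×60+30)
= 1125 - 450 = 675 min
Minus break: 675 - 45 = 630 min
= 10h 30m


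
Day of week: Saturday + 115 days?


Tuesday

Start: Saturday (index 5)
(5 + 115) mod 7
= 120 mod 7
= 1
Index 1 → Tuesday


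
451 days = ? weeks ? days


Weeks: 451 ÷ 7 = 64 remainder 3

64 weeks 3 days


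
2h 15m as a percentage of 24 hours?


0.0938 (9.38%)

Total minutes: 2×60 + 15 = 135
Day = 24×60 = 1440 minutes
Fraction = 135/1440 ≈ 0.0938
As a percentage: 135/1440 × 100 ≈ 9.38%


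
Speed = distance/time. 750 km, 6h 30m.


115.4 km/h

Distance: 750 km
Time: 6h 30m = 390 min = 390/60 = 13/2 hours
Speed = 750 ÷ (13/2) = 750 × 2 / 13 = 1500/13 ≈ 115.4 km/h


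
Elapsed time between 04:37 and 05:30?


0h 53m

End time in minutes: 5×60 + 30 = 330
Start time in minutes: 4×60 + 37 = 277
Difference = 330 - 277 = 53 minutes
= 0 hours 53 minutes


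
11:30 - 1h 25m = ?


Start: 690 minutes from midnight
Subtract: 85 minutes
Remaining: 690 - 85 = 605
Hours: 10, Minutes: 5

10:05


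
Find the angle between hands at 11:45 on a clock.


82.5°

Hour hand = 11×30 + 45×0.5 = 352.5°
Minute hand = 45×6 = 270°
Difference = |352.5 - 270| = 82.5°


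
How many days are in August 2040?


Month: August (month 8)
August has 31 days

31 days


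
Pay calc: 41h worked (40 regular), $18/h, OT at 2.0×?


Regular: 40h × $18 = $720.00
Overtime: 41 - 40 = 1h
OT pay: 1h × $18 × 2.0 = $36.00
Total = $720.00 + $36.00 = $756.00

$756.00


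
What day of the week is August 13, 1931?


Thursday

Zeller's congruence:
q=13, m=8, k=31, j=19
h = (13 + ⌊13×9/5⌋ + 31 + ⌊31/4⌋ + ⌊19/4⌋ - 2×19) mod 7
= (13 + 23 + 31 + 7 + 4 - 38) mod 7
= 40 mod 7 = 5
h=5 → Thursday


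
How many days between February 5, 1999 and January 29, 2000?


From February 5, 1999 to January 29, 2000
Rest of February 1999: 28 - 5 = 23
Full months: March 31, April 30, May 31, June 30, July 31, August 31, September 30, October 31, November 30, December 31
Days into January 2000: 29
Total = 23 + 31 + 30 + 31 + 30 + 31 + 31 + 30 + 31 + 30 + 31 + 29 = 358 days

358 days


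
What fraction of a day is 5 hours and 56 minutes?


0.2472 (24.72%)

Total minutes: 5×60 + 56 = 356
Day = 24×60 = 1440 minutes
Fraction = 356/1440 ≈ 0.2472
As a percentage: 356/1440 × 100 ≈ 24.72%


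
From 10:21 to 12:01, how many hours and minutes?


End time in minutes: 12×60 + 1 = 721
Start time in minutes: 10×60 + 21 = 621
Difference = 721 - 621 = 100 minutes
= 1 hours 40 minutes

1h 40m


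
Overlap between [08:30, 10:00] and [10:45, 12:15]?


0 minutes

Meeting A: 510-600 (in minutes from midnight)
Meeting B: 645-735
Overlap start = max(510, 645) = 645
Overlap end = min(600, 735) = 600
Overlap = max(0, 600 - 645) = 0 min


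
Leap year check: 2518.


No

Rules: divisible by 4 AND (not by 100 OR by 400)
2518 ÷ 4 = 629 remainder 2 → not divisible by 4
Not divisible by 4 → not a leap year


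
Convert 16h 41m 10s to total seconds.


Hours: 16 × 3600 = 57600
Minutes: 41 × 60 = 2460
Seconds: 10
Total = 57600 + 2460 + 10 = 60070

60070 seconds


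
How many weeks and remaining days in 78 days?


11 weeks 1 days

Weeks: 78 ÷ 7 = 11 remainder 1


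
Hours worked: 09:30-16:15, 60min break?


Total time = (16×60+15) - (9×60+30)
= 975 - 570 = 405 min
Minus break: 405 - 60 = 345 min
= 5h 45m

5h 45m (345 minutes)


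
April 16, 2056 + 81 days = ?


July 6, 2056

Start: April 16, 2056
Add 81 days
April 16 → May 1: 30 - 16 + 1 = 15 days (81 - 15 = 66 left)
May 1 → June 1: 31 - 1 + 1 = 31 days (66 - 31 = 35 left)
June 1 → July 1: 30 - 1 + 1 = 30 days (35 - 30 = 5 left)
July 1 + 5 = July 6, 2056


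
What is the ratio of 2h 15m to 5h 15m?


3:7 (0.43)

Duration 1: 135 minutes
Duration 2: 315 minutes
Ratio = 135:315
GCD = 45
Simplified = 3:7
As a decimal: 3/7 ≈ 0.43


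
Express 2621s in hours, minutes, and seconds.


0h 43m 41s

Hours: 2621 ÷ 3600 = 0 remainder 2621
Minutes: 2621 ÷ 60 = 43 remainder 41
Seconds: 41


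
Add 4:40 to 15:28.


20:08

Start: 928 minutes from midnight
Add: 280 minutes
Total: 1208 minutes
Hours: 1208 ÷ 60 = 20 remainder 8


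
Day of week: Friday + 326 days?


Start: Friday (index 4)
(4 + 326) mod 7
= 330 mod 7
= 1
Index 1 → Tuesday

Tuesday


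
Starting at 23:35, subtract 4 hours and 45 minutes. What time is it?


Start: 1415 minutes from midnight
Subtract: 285 minutes
Remaining: 1415 - 285 = 1130
Hours: 18, Minutes: 50

18:50


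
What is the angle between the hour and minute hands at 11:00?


Hour hand = 11×30 + 0×0.5 = 330.0°
Minute hand = 0×6 = 0°
Difference = |330.0 - 0| = 330.0°
Since > 180°: 360 - 330.0 = 30.0°

30.0°
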